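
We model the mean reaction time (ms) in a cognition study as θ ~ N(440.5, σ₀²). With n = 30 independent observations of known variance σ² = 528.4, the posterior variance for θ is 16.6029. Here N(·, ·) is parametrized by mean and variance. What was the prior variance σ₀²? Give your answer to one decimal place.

For the Normal–Normal model with known σ², precisions add: τ_n = τ₀ + n/σ².
So 1/σ₀² = 1/16.6029 − 30/528.4 = 0.060230 − 0.056775 = 0.003455.
Hence σ₀² = 1/0.003455 ≈ 289.4.

σ₀² = 289.4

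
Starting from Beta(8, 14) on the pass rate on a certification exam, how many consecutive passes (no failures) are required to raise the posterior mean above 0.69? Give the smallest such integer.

After k passes and 0 failures the posterior is Beta(8+k, 14), with mean (8+k)/(8+14+k).
Set (8+k)/(22+k) > 0.69 and solve: k > (0.69·22 − 8)/(1 − 0.69) = 23.161.
The smallest integer exceeding 23.161 is 24, and checking k=24: (32)/(46) = 0.6957 > 0.69.

k = 24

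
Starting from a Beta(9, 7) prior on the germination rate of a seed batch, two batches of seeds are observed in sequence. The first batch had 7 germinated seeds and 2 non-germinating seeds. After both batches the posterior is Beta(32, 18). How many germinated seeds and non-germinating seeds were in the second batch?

16 germinated seeds and 9 non-germinating seeds

Because Beta–binomial updating is additive in the counts, the combined data contributed (α_post−α_prior, β_post−β_prior) successes and failures.
Total across both batches: 32−9=23 germinated seeds, 18−7=11 non-germinating seeds.
Subtract the first batch: 23−7=16 germinated seeds and 11−2=9 non-germinating seeds.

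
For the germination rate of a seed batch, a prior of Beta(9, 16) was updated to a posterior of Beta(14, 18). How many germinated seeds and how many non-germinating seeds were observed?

Beta is conjugate to the binomial likelihood: posterior = Beta(α+s, β+f).
Match parameters: s=14−9=5, f=18−16=2.

5 germinated seeds and 2 non-germinating seeds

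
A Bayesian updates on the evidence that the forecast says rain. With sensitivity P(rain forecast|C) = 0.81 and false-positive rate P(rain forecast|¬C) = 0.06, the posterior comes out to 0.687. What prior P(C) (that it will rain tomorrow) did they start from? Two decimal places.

Bayes' rule in odds form gives O(C|E) = O(C)·[P(E|C)/P(E|¬C)], hence O(C) = O(C|E)/LR.
Posterior odds = 0.687/(1−0.687) = 2.1949. LR = 0.81/0.06 = 13.5000.
Prior odds = 2.1949/13.5000 = 0.1626, so P(C) = 0.1626/(1+0.1626) ≈ 0.14.

P(C) = 0.14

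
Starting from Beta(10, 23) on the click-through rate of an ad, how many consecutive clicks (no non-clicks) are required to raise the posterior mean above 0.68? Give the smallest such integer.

After k clicks and 0 non-clicks the posterior is Beta(10+k, 23), with mean (10+k)/(10+23+k).
Set (10+k)/(33+k) > 0.68 and solve: k > (0.68·33 − 10)/(1 − 0.68) = 38.875.
The smallest integer exceeding 38.875 is 39.

k = 39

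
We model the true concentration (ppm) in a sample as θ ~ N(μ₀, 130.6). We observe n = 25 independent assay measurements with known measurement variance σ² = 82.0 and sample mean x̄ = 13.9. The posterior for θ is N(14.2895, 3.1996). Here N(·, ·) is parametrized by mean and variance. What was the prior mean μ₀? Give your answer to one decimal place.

With known observation variance, the Normal–Normal posterior has precision τ_n = τ₀ + n/σ² and mean μ_n = (τ₀μ₀ + (n/σ²)x̄)/τ_n.
Here τ₀ = 1/130.6 = 0.007657 and τ_data = 25/82.0 = 0.304878, so τ_n = 0.312535.
Rearranging for μ₀: μ₀ = (μ_n·τ_n − τ_data·x̄)/τ₀ = (14.2895·0.312535 − 0.304878·13.9) / 0.007657 = 0.228165/0.007657 ≈ 29.8.

μ₀ = 29.8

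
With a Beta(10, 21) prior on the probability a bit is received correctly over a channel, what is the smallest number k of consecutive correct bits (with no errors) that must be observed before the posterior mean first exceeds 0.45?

After k correct bits and 0 errors the posterior is Beta(10+k, 21), with mean (10+k)/(10+21+k).
Set (10+k)/(31+k) > 0.45 and solve: k > (0.45·31 − 10)/(1 − 0.45) = 7.182.
The smallest integer exceeding 7.182 is 8, and checking k=8: (18)/(39) = 0.4615 > 0.45.

k = 8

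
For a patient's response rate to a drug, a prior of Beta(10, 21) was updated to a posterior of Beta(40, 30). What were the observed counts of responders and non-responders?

Beta is conjugate to the binomial likelihood: posterior = Beta(α+s, β+f).
So s = 40 − 10 = 30 and f = 30 − 21 = 9.

30 responders and 9 non-responders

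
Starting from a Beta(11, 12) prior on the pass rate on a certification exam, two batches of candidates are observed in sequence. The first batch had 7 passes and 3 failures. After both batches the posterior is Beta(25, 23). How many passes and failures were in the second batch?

Because Beta–binomial updating is additive in the counts, the combined data contributed (α_post−α_prior, β_post−β_prior) successes and failures.
Total across both batches: 25−11=14 passes, 23−12=11 failures.
Subtract the first batch: 14−7=7 passes and 11−3=8 failures.

7 passes and 8 failures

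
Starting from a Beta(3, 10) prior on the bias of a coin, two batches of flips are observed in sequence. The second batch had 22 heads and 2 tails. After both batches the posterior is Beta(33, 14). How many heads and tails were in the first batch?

8 heads and 2 tails

Sequential conjugate updates are equivalent to a single update on the pooled data, so total successes = posterior α − prior α and total failures = posterior β − prior β.
Total across both batches: 33−3=30 heads, 14−10=4 tails.
Subtract the second batch: 30−22=8 heads and 4−2=2 tails.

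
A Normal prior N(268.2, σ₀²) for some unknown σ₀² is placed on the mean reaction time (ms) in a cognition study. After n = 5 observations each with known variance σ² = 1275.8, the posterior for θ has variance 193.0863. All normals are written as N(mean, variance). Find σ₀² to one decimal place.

For the Normal–Normal model with known σ², precisions add: τ_n = τ₀ + n/σ².
So 1/σ₀² = 1/193.0863 − 5/1275.8 = 0.005179 − 0.003919 = 0.001260.
Hence σ₀² = 1/0.001260 ≈ 793.7.

σ₀² = 793.7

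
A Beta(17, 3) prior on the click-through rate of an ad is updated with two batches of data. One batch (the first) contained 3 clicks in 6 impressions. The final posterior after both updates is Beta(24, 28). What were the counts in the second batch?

4 clicks and 22 non-clicks

Because Beta–binomial updating is additive in the counts, the combined data contributed (α_post−α_prior, β_post−β_prior) successes and failures.
Total across both batches: 24−17=7 clicks, 28−3=25 non-clicks.
Subtract the first batch: 7−3=4 clicks and 25−3=22 non-clicks.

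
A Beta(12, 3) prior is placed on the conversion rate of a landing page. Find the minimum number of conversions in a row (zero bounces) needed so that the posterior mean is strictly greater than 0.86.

After k conversions and 0 bounces the posterior is Beta(12+k, 3), with mean (12+k)/(12+3+k).
Set (12+k)/(15+k) > 0.86 and solve: k > (0.86·15 − 12)/(1 − 0.86) = 6.429.
The smallest integer exceeding 6.429 is 7, and checking k=7: (19)/(22) = 0.8636 > 0.86.

k = 7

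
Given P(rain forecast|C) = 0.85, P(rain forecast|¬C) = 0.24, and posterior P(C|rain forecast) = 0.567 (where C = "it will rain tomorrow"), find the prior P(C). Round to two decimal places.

Bayes' rule in odds form gives O(C|E) = O(C)·[P(E|C)/P(E|¬C)], hence O(C) = O(C|E)/LR.
Posterior odds = 0.567/(1−0.567) = 1.3095. LR = 0.85/0.24 = 3.5417.
Prior odds = 1.3095/3.5417 = 0.3697, so P(C) = 0.3697/(1+0.3697) ≈ 0.27.

P(C) = 0.27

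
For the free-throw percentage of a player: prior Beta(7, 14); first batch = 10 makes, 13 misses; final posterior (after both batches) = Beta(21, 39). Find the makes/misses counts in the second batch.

4 makes and 12 misses

Sequential conjugate updates are equivalent to a single update on the pooled data, so total successes = posterior α − prior α and total failures = posterior β − prior β.
Total across both batches: 21−7=14 makes, 39−14=25 misses.
Subtract the first batch: 14−10=4 makes and 25−13=12 misses.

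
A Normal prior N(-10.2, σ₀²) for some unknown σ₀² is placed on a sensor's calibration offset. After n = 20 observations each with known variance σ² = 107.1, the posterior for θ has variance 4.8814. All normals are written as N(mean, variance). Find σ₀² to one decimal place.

For the Normal–Normal model with known σ², precisions add: τ_n = τ₀ + n/σ².
So 1/σ₀² = 1/4.8814 − 20/107.1 = 0.204859 − 0.186741 = 0.018118.
Hence σ₀² = 1/0.018118 ≈ 55.2.

σ₀² = 55.2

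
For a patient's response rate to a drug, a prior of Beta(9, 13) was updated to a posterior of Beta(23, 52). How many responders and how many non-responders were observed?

Beta is conjugate to the binomial likelihood: posterior = Beta(α+s, β+f).
So s = 23 − 9 = 14 and f = 52 − 13 = 39.

14 responders and 39 non-responders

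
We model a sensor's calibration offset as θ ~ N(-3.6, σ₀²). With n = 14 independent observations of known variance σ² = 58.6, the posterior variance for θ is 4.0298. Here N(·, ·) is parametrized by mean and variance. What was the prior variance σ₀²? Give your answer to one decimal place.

Posterior precision equals prior precision plus data precision: 1/σ_n² = 1/σ₀² + n/σ².
So 1/σ₀² = 1/4.0298 − 14/58.6 = 0.248151 − 0.238908 = 0.009243.
Hence σ₀² = 1/0.009243 ≈ 108.2.

σ₀² = 108.2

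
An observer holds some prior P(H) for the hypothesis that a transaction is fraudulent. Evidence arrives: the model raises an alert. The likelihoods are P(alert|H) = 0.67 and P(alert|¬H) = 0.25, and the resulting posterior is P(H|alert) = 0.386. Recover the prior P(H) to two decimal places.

P(H) = 0.19

In odds form, posterior odds = prior odds × likelihood ratio, so prior odds = posterior odds ÷ LR.
Posterior odds = 0.386/(1−0.386) = 0.6287. LR = 0.67/0.25 = 2.6800.
Prior odds = 0.6287/2.6800 = 0.2346, so P(H) = 0.2346/(1+0.2346) ≈ 0.19.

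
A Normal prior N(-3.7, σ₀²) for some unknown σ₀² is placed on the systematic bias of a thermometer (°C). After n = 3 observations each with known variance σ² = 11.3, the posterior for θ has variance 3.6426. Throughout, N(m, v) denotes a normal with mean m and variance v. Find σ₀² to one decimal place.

σ₀² = 110.6

For the Normal–Normal model with known σ², precisions add: τ_n = τ₀ + n/σ².
So 1/σ₀² = 1/3.6426 − 3/11.3 = 0.274529 − 0.265487 = 0.009042.
Hence σ₀² = 1/0.009042 ≈ 110.6.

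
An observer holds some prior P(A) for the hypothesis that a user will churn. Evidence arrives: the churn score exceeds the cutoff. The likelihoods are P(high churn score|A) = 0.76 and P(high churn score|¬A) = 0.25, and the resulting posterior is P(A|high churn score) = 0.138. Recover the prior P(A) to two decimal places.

In odds form, posterior odds = prior odds × likelihood ratio, so prior odds = posterior odds ÷ LR.
Posterior odds = 0.138/(1−0.138) = 0.1601. LR = 0.76/0.25 = 3.0400.
Prior odds = 0.1601/3.0400 = 0.0527, so P(A) = 0.0527/(1+0.0527) ≈ 0.05.

P(A) = 0.05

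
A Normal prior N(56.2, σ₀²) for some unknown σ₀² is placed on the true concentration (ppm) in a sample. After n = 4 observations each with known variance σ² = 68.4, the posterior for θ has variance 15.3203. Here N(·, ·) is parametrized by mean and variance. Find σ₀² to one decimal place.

σ₀² = 147.2

Posterior precision equals prior precision plus data precision: 1/σ_n² = 1/σ₀² + n/σ².
So 1/σ₀² = 1/15.3203 − 4/68.4 = 0.065273 − 0.058480 = 0.006793.
Hence σ₀² = 1/0.006793 ≈ 147.2.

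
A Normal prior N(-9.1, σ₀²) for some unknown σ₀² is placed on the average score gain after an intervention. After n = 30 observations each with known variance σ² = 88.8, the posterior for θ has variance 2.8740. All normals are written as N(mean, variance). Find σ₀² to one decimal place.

σ₀² = 98.9

Posterior precision equals prior precision plus data precision: 1/σ_n² = 1/σ₀² + n/σ².
So 1/σ₀² = 1/2.8740 − 30/88.8 = 0.347947 − 0.337838 = 0.010109.
Hence σ₀² = 1/0.010109 ≈ 98.9.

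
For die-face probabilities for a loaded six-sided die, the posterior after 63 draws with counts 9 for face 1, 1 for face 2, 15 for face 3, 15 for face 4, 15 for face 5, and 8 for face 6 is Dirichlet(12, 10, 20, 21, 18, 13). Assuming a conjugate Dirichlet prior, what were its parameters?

Dirichlet(3, 9, 5, 6, 3, 5)

For a Dirichlet(α) prior with multinomial counts c, the posterior is Dirichlet(α + c) componentwise.
Subtract each count from the matching posterior parameter: 12−9=3, 10−1=9, 20−15=5, 21−15=6, 18−15=3, 13−8=5.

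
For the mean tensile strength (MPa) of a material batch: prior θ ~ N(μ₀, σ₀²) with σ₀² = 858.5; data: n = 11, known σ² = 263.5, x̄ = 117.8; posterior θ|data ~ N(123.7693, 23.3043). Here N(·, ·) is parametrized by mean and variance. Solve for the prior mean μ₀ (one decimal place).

With known observation variance, the Normal–Normal posterior has precision τ_n = τ₀ + n/σ² and mean μ_n = (τ₀μ₀ + (n/σ²)x̄)/τ_n.
Here τ₀ = 1/858.5 = 0.001165 and τ_data = 11/263.5 = 0.041746, so τ_n = 0.042911.
Rearranging for μ₀: μ₀ = (μ_n·τ_n − τ_data·x̄)/τ₀ = (123.7693·0.042911 − 0.041746·117.8) / 0.001165 = 0.393386/0.001165 ≈ 337.7.

μ₀ = 337.7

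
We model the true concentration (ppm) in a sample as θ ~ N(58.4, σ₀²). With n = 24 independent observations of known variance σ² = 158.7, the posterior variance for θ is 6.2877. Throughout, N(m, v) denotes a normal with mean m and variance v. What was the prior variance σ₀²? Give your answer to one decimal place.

For the Normal–Normal model with known σ², precisions add: τ_n = τ₀ + n/σ².
So 1/σ₀² = 1/6.2877 − 24/158.7 = 0.159041 − 0.151229 = 0.007812.
Hence σ₀² = 1/0.007812 ≈ 128.0.

σ₀² = 128.0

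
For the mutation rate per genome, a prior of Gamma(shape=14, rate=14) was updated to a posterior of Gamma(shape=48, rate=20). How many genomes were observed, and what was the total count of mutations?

A Gamma(α, β) prior (rate parametrization) on a Poisson rate with n observations summing to S gives posterior Gamma(α+S, β+n).
Matching: Σxᵢ = 48 − 14 = 34 and n = 20 − 14 = 6.

n = 6 genomes with total 34 mutations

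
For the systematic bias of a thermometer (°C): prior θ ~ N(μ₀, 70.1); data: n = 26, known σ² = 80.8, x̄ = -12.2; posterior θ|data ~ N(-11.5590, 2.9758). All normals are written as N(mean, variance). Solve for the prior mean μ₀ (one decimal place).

The posterior mean is a precision-weighted average: μ_n = (τ₀μ₀ + τ_data·x̄)/(τ₀+τ_data), with τ₀=1/σ₀² and τ_data=n/σ².
Here τ₀ = 1/70.1 = 0.014265 and τ_data = 26/80.8 = 0.321782, so τ_n = 0.336047.
Rearranging for μ₀: μ₀ = (μ_n·τ_n − τ_data·x̄)/τ₀ = (-11.5590·0.336047 − 0.321782·-12.2) / 0.014265 = 0.041373/0.014265 ≈ 2.9.

μ₀ = 2.9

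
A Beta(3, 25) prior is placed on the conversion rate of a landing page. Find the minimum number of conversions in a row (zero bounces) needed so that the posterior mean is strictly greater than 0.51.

After k conversions and 0 bounces the posterior is Beta(3+k, 25), with mean (3+k)/(3+25+k).
Set (3+k)/(28+k) > 0.51 and solve: k > (0.51·28 − 3)/(1 − 0.51) = 23.020.
The smallest integer exceeding 23.020 is 24.

k = 24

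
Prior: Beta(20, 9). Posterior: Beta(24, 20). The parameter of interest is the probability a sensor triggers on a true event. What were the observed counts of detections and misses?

4 detections and 11 misses

Under Beta–binomial conjugacy the posterior parameters are (a+s, b+f).
Match parameters: s=24−20=4, f=20−9=11.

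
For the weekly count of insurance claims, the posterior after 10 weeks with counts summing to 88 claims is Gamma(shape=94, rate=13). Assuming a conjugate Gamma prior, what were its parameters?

A Gamma(α, β) prior (rate parametrization) on a Poisson rate with n observations summing to S gives posterior Gamma(α+S, β+n).
So α = 94 − 88 = 6 and β = 13 − 10 = 3.

Gamma(shape=6, rate=3)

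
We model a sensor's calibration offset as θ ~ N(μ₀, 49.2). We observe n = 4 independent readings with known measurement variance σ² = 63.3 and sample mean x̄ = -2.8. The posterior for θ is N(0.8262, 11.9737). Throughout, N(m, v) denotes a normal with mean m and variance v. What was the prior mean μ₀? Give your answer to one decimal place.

With known observation variance, the Normal–Normal posterior has precision τ_n = τ₀ + n/σ² and mean μ_n = (τ₀μ₀ + (n/σ²)x̄)/τ_n.
Here τ₀ = 1/49.2 = 0.020325 and τ_data = 4/63.3 = 0.063191, so τ_n = 0.083516.
Rearranging for μ₀: μ₀ = (μ_n·τ_n − τ_data·x̄)/τ₀ = (0.8262·0.083516 − 0.063191·-2.8) / 0.020325 = 0.245936/0.020325 ≈ 12.1.

μ₀ = 12.1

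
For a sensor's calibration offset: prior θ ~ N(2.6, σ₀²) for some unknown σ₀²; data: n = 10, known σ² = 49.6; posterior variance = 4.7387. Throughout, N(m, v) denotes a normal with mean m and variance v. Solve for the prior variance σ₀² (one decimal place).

For the Normal–Normal model with known σ², precisions add: τ_n = τ₀ + n/σ².
So 1/σ₀² = 1/4.7387 − 10/49.6 = 0.211028 − 0.201613 = 0.009415.
Hence σ₀² = 1/0.009415 ≈ 106.2.

σ₀² = 106.2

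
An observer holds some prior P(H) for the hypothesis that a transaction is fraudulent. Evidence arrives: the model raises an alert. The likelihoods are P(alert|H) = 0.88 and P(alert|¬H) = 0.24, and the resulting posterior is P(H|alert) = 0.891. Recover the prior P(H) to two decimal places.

P(H) = 0.69

Bayes' rule in odds form gives O(H|E) = O(H)·[P(E|H)/P(E|¬H)], hence O(H) = O(H|E)/LR.
Posterior odds = 0.891/(1−0.891) = 8.1743. LR = 0.88/0.24 = 3.6667.
Prior odds = 8.1743/3.6667 = 2.2293, so P(H) = 2.2293/(1+2.2293) ≈ 0.69.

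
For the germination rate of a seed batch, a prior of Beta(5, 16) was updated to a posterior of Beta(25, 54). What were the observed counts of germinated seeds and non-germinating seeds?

A Beta(a, b) prior with s successes and f failures in binomial data gives a Beta(a+s, b+f) posterior.
Match parameters: s=25−5=20, f=54−16=38.

20 germinated seeds and 38 non-germinating seeds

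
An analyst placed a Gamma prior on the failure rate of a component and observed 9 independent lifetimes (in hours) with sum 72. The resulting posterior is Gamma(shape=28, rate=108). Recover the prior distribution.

For an exponential likelihood with a Gamma(α, β) prior on the rate, n observations with total T give posterior Gamma(α+n, β+T).
So α = 28 − 9 = 19 and β = 108 − 72 = 36.

Gamma(shape=19, rate=36)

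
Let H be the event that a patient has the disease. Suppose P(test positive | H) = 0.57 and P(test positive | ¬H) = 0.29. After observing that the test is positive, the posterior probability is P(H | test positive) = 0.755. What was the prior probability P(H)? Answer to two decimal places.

P(H) = 0.61

Bayes' rule in odds form gives O(H|E) = O(H)·[P(E|H)/P(E|¬H)], hence O(H) = O(H|E)/LR.
Posterior odds = 0.755/(1−0.755) = 3.0816. LR = 0.57/0.29 = 1.9655.
Prior odds = 3.0816/1.9655 = 1.5678, so P(H) = 1.5678/(1+1.5678) ≈ 0.61.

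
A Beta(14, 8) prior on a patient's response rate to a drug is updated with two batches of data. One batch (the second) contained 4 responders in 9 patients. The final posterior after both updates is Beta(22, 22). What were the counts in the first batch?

4 responders and 9 non-responders

Because Beta–binomial updating is additive in the counts, the combined data contributed (α_post−α_prior, β_post−β_prior) successes and failures.
Total across both batches: 22−14=8 responders, 22−8=14 non-responders.
Subtract the second batch: 8−4=4 responders and 14−5=9 non-responders.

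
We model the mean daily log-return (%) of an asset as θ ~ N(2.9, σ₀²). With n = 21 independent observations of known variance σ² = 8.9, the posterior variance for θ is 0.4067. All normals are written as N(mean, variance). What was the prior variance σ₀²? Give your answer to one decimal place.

Posterior precision equals prior precision plus data precision: 1/σ_n² = 1/σ₀² + n/σ².
So 1/σ₀² = 1/0.4067 − 21/8.9 = 2.458815 − 2.359551 = 0.099264.
Hence σ₀² = 1/0.099264 ≈ 10.1.

σ₀² = 10.1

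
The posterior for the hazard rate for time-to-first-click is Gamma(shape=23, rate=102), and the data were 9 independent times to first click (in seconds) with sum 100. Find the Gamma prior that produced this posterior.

Gamma(shape=14, rate=2)

For an exponential likelihood with a Gamma(α, β) prior on the rate, n observations with total T give posterior Gamma(α+n, β+T).
So α = 23 − 9 = 14 and β = 102 − 100 = 2.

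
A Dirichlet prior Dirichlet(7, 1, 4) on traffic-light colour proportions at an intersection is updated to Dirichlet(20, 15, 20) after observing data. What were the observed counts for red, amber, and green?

counts (13, 14, 16)

For a Dirichlet(α) prior with multinomial counts c, the posterior is Dirichlet(α + c) componentwise.
Counts are posterior − prior componentwise: 20−7=13, 15−1=14, 20−4=16.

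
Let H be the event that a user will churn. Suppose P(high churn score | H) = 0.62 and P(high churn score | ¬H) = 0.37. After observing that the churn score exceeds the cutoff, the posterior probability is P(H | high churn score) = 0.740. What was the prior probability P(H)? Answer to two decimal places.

P(H) = 0.63

Bayes' rule in odds form gives O(H|E) = O(H)·[P(E|H)/P(E|¬H)], hence O(H) = O(H|E)/LR.
Posterior odds = 0.740/(1−0.740) = 2.8462. LR = 0.62/0.37 = 1.6757.
Prior odds = 2.8462/1.6757 = 1.6985, so P(H) = 1.6985/(1+1.6985) ≈ 0.63.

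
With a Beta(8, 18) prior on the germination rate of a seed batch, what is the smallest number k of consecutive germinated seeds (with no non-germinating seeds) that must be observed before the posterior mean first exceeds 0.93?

After k germinated seeds and 0 non-germinating seeds the posterior is Beta(8+k, 18), with mean (8+k)/(8+18+k).
Set (8+k)/(26+k) > 0.93 and solve: k > (0.93·26 − 8)/(1 − 0.93) = 231.143.
The smallest integer exceeding 231.143 is 232.

k = 232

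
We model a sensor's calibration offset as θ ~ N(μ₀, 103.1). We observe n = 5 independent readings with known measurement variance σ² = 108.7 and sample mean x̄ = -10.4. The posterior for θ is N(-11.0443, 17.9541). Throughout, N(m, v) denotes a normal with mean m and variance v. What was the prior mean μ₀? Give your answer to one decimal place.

With known observation variance, the Normal–Normal posterior has precision τ_n = τ₀ + n/σ² and mean μ_n = (τ₀μ₀ + (n/σ²)x̄)/τ_n.
Here τ₀ = 1/103.1 = 0.009699 and τ_data = 5/108.7 = 0.045998, so τ_n = 0.055697.
Rearranging for μ₀: μ₀ = (μ_n·τ_n − τ_data·x̄)/τ₀ = (-11.0443·0.055697 − 0.045998·-10.4) / 0.009699 = -0.136755/0.009699 ≈ -14.1.

μ₀ = -14.1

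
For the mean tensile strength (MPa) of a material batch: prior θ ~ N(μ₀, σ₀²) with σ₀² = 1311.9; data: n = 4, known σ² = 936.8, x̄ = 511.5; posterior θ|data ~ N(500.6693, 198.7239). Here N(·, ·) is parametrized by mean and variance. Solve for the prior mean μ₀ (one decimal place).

With known observation variance, the Normal–Normal posterior has precision τ_n = τ₀ + n/σ² and mean μ_n = (τ₀μ₀ + (n/σ²)x̄)/τ_n.
Here τ₀ = 1/1311.9 = 0.000762 and τ_data = 4/936.8 = 0.004270, so τ_n = 0.005032.
Rearranging for μ₀: μ₀ = (μ_n·τ_n − τ_data·x̄)/τ₀ = (500.6693·0.005032 − 0.004270·511.5) / 0.000762 = 0.335263/0.000762 ≈ 440.0.

μ₀ = 440.0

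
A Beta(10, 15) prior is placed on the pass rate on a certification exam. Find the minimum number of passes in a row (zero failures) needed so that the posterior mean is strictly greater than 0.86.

k = 83

After k passes and 0 failures the posterior is Beta(10+k, 15), with mean (10+k)/(10+15+k).
Set (10+k)/(25+k) > 0.86 and solve: k > (0.86·25 − 10)/(1 − 0.86) = 82.143.
The smallest integer exceeding 82.143 is 83.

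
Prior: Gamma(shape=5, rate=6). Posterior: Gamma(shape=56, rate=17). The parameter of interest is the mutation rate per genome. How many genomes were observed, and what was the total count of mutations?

A Gamma(α, β) prior (rate parametrization) on a Poisson rate with n observations summing to S gives posterior Gamma(α+S, β+n).
Matching: Σxᵢ = 56 − 5 = 51 and n = 17 − 6 = 11.

n = 11 genomes with total 51 mutations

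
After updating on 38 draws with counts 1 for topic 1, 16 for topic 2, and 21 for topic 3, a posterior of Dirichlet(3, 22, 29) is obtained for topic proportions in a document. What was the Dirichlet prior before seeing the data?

For a Dirichlet(α) prior with multinomial counts c, the posterior is Dirichlet(α + c) componentwise.
Subtract each count from the matching posterior parameter: 3−1=2, 22−16=6, 29−21=8.

Dirichlet(2, 6, 8)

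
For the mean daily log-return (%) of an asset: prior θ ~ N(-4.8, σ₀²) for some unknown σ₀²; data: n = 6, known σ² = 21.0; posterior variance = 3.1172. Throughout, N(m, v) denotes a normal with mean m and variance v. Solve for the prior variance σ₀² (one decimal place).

For the Normal–Normal model with known σ², precisions add: τ_n = τ₀ + n/σ².
So 1/σ₀² = 1/3.1172 − 6/21.0 = 0.320801 − 0.285714 = 0.035087.
Hence σ₀² = 1/0.035087 ≈ 28.5.

σ₀² = 28.5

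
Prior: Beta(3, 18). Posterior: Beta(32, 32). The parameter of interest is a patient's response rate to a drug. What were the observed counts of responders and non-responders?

29 responders and 14 non-responders

Under Beta–binomial conjugacy the posterior parameters are (α+s, β+f).
So s = 32 − 3 = 29 and f = 32 − 18 = 14.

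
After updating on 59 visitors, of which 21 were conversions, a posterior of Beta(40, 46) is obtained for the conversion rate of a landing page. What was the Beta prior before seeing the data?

Beta is conjugate to the binomial likelihood: posterior = Beta(α+s, β+f).
So α = 40 − 21 = 19 and β = 46 − 38 = 8.

Beta(19, 8)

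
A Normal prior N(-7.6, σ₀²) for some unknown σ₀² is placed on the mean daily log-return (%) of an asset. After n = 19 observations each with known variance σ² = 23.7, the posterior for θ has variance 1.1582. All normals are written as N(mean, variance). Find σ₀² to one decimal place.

σ₀² = 16.2

For the Normal–Normal model with known σ², precisions add: τ_n = τ₀ + n/σ².
So 1/σ₀² = 1/1.1582 − 19/23.7 = 0.863409 − 0.801688 = 0.061721.
Hence σ₀² = 1/0.061721 ≈ 16.2.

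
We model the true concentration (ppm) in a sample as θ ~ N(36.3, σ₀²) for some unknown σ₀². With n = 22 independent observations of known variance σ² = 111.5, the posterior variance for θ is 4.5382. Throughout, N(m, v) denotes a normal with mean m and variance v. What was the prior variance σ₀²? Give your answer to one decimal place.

σ₀² = 43.4

Posterior precision equals prior precision plus data precision: 1/σ_n² = 1/σ₀² + n/σ².
So 1/σ₀² = 1/4.5382 − 22/111.5 = 0.220352 − 0.197309 = 0.023043.
Hence σ₀² = 1/0.023043 ≈ 43.4.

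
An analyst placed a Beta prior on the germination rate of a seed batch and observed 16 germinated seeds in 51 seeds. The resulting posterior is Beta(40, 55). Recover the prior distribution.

Beta(24, 20)

Beta is conjugate to the binomial likelihood: posterior = Beta(a+s, b+f).
Subtract the data counts: 40−16=24, 55−35=20.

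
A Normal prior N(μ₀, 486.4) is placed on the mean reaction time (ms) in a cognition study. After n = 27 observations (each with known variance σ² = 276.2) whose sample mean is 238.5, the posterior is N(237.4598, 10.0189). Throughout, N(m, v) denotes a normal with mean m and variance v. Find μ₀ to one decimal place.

μ₀ = 188.0

With known observation variance, the Normal–Normal posterior has precision τ_n = τ₀ + n/σ² and mean μ_n = (τ₀μ₀ + (n/σ²)x̄)/τ_n.
Here τ₀ = 1/486.4 = 0.002056 and τ_data = 27/276.2 = 0.097755, so τ_n = 0.099811.
Rearranging for μ₀: μ₀ = (μ_n·τ_n − τ_data·x̄)/τ₀ = (237.4598·0.099811 − 0.097755·238.5) / 0.002056 = 0.386533/0.002056 ≈ 188.0.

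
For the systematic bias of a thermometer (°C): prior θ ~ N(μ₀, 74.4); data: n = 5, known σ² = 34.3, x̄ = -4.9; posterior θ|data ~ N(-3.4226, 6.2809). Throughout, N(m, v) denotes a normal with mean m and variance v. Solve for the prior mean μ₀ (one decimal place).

With known observation variance, the Normal–Normal posterior has precision τ_n = τ₀ + n/σ² and mean μ_n = (τ₀μ₀ + (n/σ²)x̄)/τ_n.
Here τ₀ = 1/74.4 = 0.013441 and τ_data = 5/34.3 = 0.145773, so τ_n = 0.159214.
Rearranging for μ₀: μ₀ = (μ_n·τ_n − τ_data·x̄)/τ₀ = (-3.4226·0.159214 − 0.145773·-4.9) / 0.013441 = 0.169362/0.013441 ≈ 12.6.

μ₀ = 12.6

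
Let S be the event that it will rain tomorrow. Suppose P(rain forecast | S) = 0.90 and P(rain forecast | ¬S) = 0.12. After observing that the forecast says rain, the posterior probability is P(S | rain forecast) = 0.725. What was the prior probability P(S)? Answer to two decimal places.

Bayes' rule in odds form gives O(S|E) = O(S)·[P(E|S)/P(E|¬S)], hence O(S) = O(S|E)/LR.
Posterior odds = 0.725/(1−0.725) = 2.6364. LR = 0.90/0.12 = 7.5000.
Prior odds = 2.6364/7.5000 = 0.3515, so P(S) = 0.3515/(1+0.3515) ≈ 0.26.

P(S) = 0.26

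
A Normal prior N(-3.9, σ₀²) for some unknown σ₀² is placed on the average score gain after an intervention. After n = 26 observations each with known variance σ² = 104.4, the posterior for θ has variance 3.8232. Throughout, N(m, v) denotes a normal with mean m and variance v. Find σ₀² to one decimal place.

Posterior precision equals prior precision plus data precision: 1/σ_n² = 1/σ₀² + n/σ².
So 1/σ₀² = 1/3.8232 − 26/104.4 = 0.261561 − 0.249042 = 0.012519.
Hence σ₀² = 1/0.012519 ≈ 79.9.

σ₀² = 79.9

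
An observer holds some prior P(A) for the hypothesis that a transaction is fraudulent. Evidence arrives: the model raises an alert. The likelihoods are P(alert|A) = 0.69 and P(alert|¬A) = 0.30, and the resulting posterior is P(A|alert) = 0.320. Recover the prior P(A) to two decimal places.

P(A) = 0.17

Bayes' rule in odds form gives O(A|E) = O(A)·[P(E|A)/P(E|¬A)], hence O(A) = O(A|E)/LR.
Posterior odds = 0.320/(1−0.320) = 0.4706. LR = 0.69/0.30 = 2.3000.
Prior odds = 0.4706/2.3000 = 0.2046, so P(A) = 0.2046/(1+0.2046) ≈ 0.17.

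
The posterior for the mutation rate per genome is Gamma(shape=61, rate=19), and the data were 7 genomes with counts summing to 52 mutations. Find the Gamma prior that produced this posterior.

Gamma(shape=9, rate=12)

Gamma–Poisson conjugacy: posterior shape = α + Σxᵢ, posterior rate = β + n.
So α = 61 − 52 = 9 and β = 19 − 7 = 12.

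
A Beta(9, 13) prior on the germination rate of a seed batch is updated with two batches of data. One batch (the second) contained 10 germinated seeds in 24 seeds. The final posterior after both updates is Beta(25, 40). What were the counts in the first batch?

6 germinated seeds and 13 non-germinating seeds

Because Beta–binomial updating is additive in the counts, the combined data contributed (α_post−α_prior, β_post−β_prior) successes and failures.
Total across both batches: 25−9=16 germinated seeds, 40−13=27 non-germinating seeds.
Subtract the second batch: 16−10=6 germinated seeds and 27−14=13 non-germinating seeds.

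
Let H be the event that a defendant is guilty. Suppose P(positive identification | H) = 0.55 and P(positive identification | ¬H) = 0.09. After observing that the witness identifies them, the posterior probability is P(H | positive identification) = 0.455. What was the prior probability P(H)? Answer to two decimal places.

In odds form, posterior odds = prior odds × likelihood ratio, so prior odds = posterior odds ÷ LR.
Posterior odds = 0.455/(1−0.455) = 0.8349. LR = 0.55/0.09 = 6.1111.
Prior odds = 0.8349/6.1111 = 0.1366, so P(H) = 0.1366/(1+0.1366) ≈ 0.12.

P(H) = 0.12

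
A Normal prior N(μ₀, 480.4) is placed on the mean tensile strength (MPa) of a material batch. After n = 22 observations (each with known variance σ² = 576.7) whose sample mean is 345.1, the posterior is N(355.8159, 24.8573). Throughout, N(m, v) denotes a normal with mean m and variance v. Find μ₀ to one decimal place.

μ₀ = 552.2

With known observation variance, the Normal–Normal posterior has precision τ_n = τ₀ + n/σ² and mean μ_n = (τ₀μ₀ + (n/σ²)x̄)/τ_n.
Here τ₀ = 1/480.4 = 0.002082 and τ_data = 22/576.7 = 0.038148, so τ_n = 0.040230.
Rearranging for μ₀: μ₀ = (μ_n·τ_n − τ_data·x̄)/τ₀ = (355.8159·0.040230 − 0.038148·345.1) / 0.002082 = 1.149599/0.002082 ≈ 552.2.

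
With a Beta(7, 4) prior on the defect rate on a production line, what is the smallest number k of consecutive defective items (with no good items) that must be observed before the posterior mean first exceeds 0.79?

k = 9

After k defective items and 0 good items the posterior is Beta(7+k, 4), with mean (7+k)/(7+4+k).
Set (7+k)/(11+k) > 0.79 and solve: k > (0.79·11 − 7)/(1 − 0.79) = 8.048.
The smallest integer exceeding 8.048 is 9, and checking k=9: (16)/(20) = 0.8000 > 0.79.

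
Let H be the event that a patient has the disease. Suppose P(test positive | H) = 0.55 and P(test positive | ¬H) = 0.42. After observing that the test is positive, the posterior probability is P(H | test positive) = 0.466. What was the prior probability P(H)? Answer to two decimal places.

P(H) = 0.40

In odds form, posterior odds = prior odds × likelihood ratio, so prior odds = posterior odds ÷ LR.
Posterior odds = 0.466/(1−0.466) = 0.8727. LR = 0.55/0.42 = 1.3095.
Prior odds = 0.8727/1.3095 = 0.6664, so P(H) = 0.6664/(1+0.6664) ≈ 0.40.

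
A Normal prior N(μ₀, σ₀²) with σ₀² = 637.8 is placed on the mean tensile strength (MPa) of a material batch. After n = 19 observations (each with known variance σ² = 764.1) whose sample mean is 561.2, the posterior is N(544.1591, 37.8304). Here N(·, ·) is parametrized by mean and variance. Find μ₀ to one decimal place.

The posterior mean is a precision-weighted average: μ_n = (τ₀μ₀ + τ_data·x̄)/(τ₀+τ_data), with τ₀=1/σ₀² and τ_data=n/σ².
Here τ₀ = 1/637.8 = 0.001568 and τ_data = 19/764.1 = 0.024866, so τ_n = 0.026434.
Rearranging for μ₀: μ₀ = (μ_n·τ_n − τ_data·x̄)/τ₀ = (544.1591·0.026434 − 0.024866·561.2) / 0.001568 = 0.429502/0.001568 ≈ 273.9.

μ₀ = 273.9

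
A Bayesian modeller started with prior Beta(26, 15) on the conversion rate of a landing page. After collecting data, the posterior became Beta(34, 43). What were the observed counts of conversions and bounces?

A Beta(a, b) prior with s successes and f failures in binomial data gives a Beta(a+s, b+f) posterior.
Match parameters: s=34−26=8, f=43−15=28.

8 conversions and 28 bounces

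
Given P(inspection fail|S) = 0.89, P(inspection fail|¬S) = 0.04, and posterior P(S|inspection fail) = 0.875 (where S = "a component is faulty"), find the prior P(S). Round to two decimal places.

Bayes' rule in odds form gives O(S|E) = O(S)·[P(E|S)/P(E|¬S)], hence O(S) = O(S|E)/LR.
Posterior odds = 0.875/(1−0.875) = 7.0000. LR = 0.89/0.04 = 22.2500.
Prior odds = 7.0000/22.2500 = 0.3146, so P(S) = 0.3146/(1+0.3146) ≈ 0.24.

P(S) = 0.24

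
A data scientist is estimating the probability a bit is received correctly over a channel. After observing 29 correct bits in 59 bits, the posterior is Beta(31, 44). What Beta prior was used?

Under Beta–binomial conjugacy the posterior parameters are (a+s, b+f).
Subtract the data counts: 31−29=2, 44−30=14.

Beta(2, 14)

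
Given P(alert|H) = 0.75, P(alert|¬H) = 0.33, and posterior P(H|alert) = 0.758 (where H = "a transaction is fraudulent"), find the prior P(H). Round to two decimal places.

P(H) = 0.58

Bayes' rule in odds form gives O(H|E) = O(H)·[P(E|H)/P(E|¬H)], hence O(H) = O(H|E)/LR.
Posterior odds = 0.758/(1−0.758) = 3.1322. LR = 0.75/0.33 = 2.2727.
Prior odds = 3.1322/2.2727 = 1.3782, so P(H) = 1.3782/(1+1.3782) ≈ 0.58.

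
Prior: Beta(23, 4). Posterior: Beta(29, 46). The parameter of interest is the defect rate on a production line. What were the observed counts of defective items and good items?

6 defective items and 42 good items

Under Beta–binomial conjugacy the posterior parameters are (α+s, β+f).
So s = 29 − 23 = 6 and f = 46 − 4 = 42.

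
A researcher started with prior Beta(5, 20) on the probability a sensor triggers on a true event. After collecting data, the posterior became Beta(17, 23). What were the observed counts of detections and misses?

Beta is conjugate to the binomial likelihood: posterior = Beta(a+s, b+f).
Match parameters: s=17−5=12, f=23−20=3.

12 detections and 3 misses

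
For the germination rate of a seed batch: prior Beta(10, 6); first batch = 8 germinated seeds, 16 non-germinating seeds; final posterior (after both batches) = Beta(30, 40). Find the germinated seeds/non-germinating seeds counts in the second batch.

Sequential conjugate updates are equivalent to a single update on the pooled data, so total successes = posterior α − prior α and total failures = posterior β − prior β.
Total across both batches: 30−10=20 germinated seeds, 40−6=34 non-germinating seeds.
Subtract the first batch: 20−8=12 germinated seeds and 34−16=18 non-germinating seeds.

12 germinated seeds and 18 non-germinating seeds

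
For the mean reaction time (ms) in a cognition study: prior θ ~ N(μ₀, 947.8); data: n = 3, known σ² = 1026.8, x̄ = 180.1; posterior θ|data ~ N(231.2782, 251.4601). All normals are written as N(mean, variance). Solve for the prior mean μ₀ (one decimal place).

μ₀ = 373.0

With known observation variance, the Normal–Normal posterior has precision τ_n = τ₀ + n/σ² and mean μ_n = (τ₀μ₀ + (n/σ²)x̄)/τ_n.
Here τ₀ = 1/947.8 = 0.001055 and τ_data = 3/1026.8 = 0.002922, so τ_n = 0.003977.
Rearranging for μ₀: μ₀ = (μ_n·τ_n − τ_data·x̄)/τ₀ = (231.2782·0.003977 − 0.002922·180.1) / 0.001055 = 0.393541/0.001055 ≈ 373.0.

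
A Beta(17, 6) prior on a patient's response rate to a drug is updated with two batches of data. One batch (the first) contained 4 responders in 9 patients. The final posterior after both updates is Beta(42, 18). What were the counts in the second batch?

21 responders and 7 non-responders

Because Beta–binomial updating is additive in the counts, the combined data contributed (α_post−α_prior, β_post−β_prior) successes and failures.
Total across both batches: 42−17=25 responders, 18−6=12 non-responders.
Subtract the first batch: 25−4=21 responders and 12−5=7 non-responders.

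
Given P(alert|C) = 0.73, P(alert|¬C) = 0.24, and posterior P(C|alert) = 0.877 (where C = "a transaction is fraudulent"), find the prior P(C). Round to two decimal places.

Bayes' rule in odds form gives O(C|E) = O(C)·[P(E|C)/P(E|¬C)], hence O(C) = O(C|E)/LR.
Posterior odds = 0.877/(1−0.877) = 7.1301. LR = 0.73/0.24 = 3.0417.
Prior odds = 7.1301/3.0417 = 2.3441, so P(C) = 2.3441/(1+2.3441) ≈ 0.70.

P(C) = 0.70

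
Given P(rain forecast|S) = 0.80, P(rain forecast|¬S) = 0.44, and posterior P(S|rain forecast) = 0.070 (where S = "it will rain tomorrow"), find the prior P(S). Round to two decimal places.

P(S) = 0.04

Bayes' rule in odds form gives O(S|E) = O(S)·[P(E|S)/P(E|¬S)], hence O(S) = O(S|E)/LR.
Posterior odds = 0.070/(1−0.070) = 0.0753. LR = 0.80/0.44 = 1.8182.
Prior odds = 0.0753/1.8182 = 0.0414, so P(S) = 0.0414/(1+0.0414) ≈ 0.04.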